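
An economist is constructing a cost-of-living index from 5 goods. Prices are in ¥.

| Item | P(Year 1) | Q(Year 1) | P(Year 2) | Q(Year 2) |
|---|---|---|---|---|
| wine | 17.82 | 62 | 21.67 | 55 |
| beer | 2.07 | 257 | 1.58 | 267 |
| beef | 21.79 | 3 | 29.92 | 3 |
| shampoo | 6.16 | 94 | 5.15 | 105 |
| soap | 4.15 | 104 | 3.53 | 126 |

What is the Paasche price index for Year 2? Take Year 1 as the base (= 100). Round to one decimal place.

Paasche price index uses current-period quantities as weights.
ΣP(Year 2)·Q(Year 2) = 21.67×55 + 1.58×267 + 29.92×3 + 5.15×105 + 3.53×126 = 1191.85 + 421.86 + 89.76 + 540.75 + 444.78 = 2689
ΣP(Year 1)·Q(Year 2) = 17.82×55 + 2.07×267 + 21.79×3 + 6.16×105 + 4.15×126 = 980.1 + 552.69 + 65.37 + 646.8 + 522.9 = 2767.86
Index = 2689 / 2767.86 × 100 = 97.1509

97.2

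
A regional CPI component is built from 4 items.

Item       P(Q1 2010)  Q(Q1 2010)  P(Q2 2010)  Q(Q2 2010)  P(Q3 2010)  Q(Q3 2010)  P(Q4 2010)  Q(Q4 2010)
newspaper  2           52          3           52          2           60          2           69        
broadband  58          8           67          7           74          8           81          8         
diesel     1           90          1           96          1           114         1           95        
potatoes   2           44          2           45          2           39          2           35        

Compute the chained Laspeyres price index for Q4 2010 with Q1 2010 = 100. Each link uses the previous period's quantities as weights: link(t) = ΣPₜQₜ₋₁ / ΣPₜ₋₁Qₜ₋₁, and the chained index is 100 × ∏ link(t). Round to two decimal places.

Link Q1 2010→Q2 2010:
ΣP(Q2 2010)Q(Q1 2010) = 3×52 + 67×8 + 1×90 + 2×44 = 156 + 536 + 90 + 88 = 870
ΣP(Q1 2010)Q(Q1 2010) = 2×52 + 58×8 + 1×90 + 2×44 = 104 + 464 + 90 + 88 = 746
link = 870/746 = 1.166220
Link Q2 2010→Q3 2010:
ΣP(Q3 2010)Q(Q2 2010) = 2×52 + 74×7 + 1×96 + 2×45 = 104 + 518 + 96 + 90 = 808
ΣP(Q2 2010)Q(Q2 2010) = 3×52 + 67×7 + 1×96 + 2×45 = 156 + 469 + 96 + 90 = 811
link = 808/811 = 0.996301
Link Q3 2010→Q4 2010:
ΣP(Q4 2010)Q(Q3 2010) = 2×60 + 81×8 + 1×114 + 2×39 = 120 + 648 + 114 + 78 = 960
ΣP(Q3 2010)Q(Q3 2010) = 2×60 + 74×8 + 1×114 + 2×39 = 120 + 592 + 114 + 78 = 904
link = 960/904 = 1.061947
Chained index = 100 × 1.166220 × 0.996301 × 1.061947 = 123.3882

123.39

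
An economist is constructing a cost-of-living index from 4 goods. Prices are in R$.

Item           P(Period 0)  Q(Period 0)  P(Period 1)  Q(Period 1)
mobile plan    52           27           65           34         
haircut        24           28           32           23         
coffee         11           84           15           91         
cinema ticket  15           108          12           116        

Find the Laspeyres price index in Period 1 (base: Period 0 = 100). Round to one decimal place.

112.7

Laspeyres price index uses base-period quantities as weights.
ΣP(Period 1)·Q(Period 0) = 65×27 + 32×28 + 15×84 + 12×108 = 1755 + 896 + 1260 + 1296 = 5207
ΣP(Period 0)·Q(Period 0) = 52×27 + 24×28 + 11×84 + 15×108 = 1404 + 672 + 924 + 1620 = 4620
Index = 5207 / 4620 × 100 = 112.7056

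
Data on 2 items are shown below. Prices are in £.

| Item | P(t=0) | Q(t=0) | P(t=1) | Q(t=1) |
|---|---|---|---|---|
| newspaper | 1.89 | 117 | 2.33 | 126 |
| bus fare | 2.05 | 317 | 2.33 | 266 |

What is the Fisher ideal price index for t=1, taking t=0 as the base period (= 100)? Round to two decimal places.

Laspeyres component (base-period weights):
ΣP(t=1)Q(t=0) = 2.33×117 + 2.33×317 = 272.61 + 738.61 = 1011.22
ΣP(t=0)Q(t=0) = 1.89×117 + 2.05×317 = 221.13 + 649.85 = 870.98
L = 1011.22 / 870.98 × 100 = 116.1014
Paasche component (current-period weights):
ΣP(t=1)Q(t=1) = 2.33×126 + 2.33×266 = 293.58 + 619.78 = 913.36
ΣP(t=0)Q(t=1) = 1.89×126 + 2.05×266 = 238.14 + 545.3 = 783.44
P = 913.36 / 783.44 × 100 = 116.5833
Fisher = √(L × P) = √(116.1014 × 116.5833) = 116.3421

116.34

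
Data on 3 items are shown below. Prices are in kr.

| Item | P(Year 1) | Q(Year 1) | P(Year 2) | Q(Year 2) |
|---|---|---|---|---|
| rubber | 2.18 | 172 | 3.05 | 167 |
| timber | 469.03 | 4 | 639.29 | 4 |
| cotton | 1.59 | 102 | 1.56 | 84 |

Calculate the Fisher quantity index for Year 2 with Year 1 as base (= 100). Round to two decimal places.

Laspeyres component (base-period weights):
ΣP(Year 1)Q(Year 2) = 2.18×167 + 469.03×4 + 1.59×84 = 364.06 + 1876.12 + 133.56 = 2373.74
ΣP(Year 1)Q(Year 1) = 2.18×172 + 469.03×4 + 1.59×102 = 374.96 + 1876.12 + 162.18 = 2413.26
L = 2373.74 / 2413.26 × 100 = 98.3624
Paasche component (current-period weights):
ΣP(Year 2)Q(Year 2) = 3.05×167 + 639.29×4 + 1.56×84 = 509.35 + 2557.16 + 131.04 = 3197.55
ΣP(Year 2)Q(Year 1) = 3.05×172 + 639.29×4 + 1.56×102 = 524.6 + 2557.16 + 159.12 = 3240.88
P = 3197.55 / 3240.88 × 100 = 98.6630
Fisher = √(L × P) = √(98.3624 × 98.6630) = 98.5126

98.51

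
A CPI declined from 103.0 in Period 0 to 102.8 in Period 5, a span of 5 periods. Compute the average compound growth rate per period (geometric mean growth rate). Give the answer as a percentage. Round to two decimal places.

-0.04%

Growth factor = (102.8/103.0)^(1/5) = (0.998058)^(1/5) = 0.999611
Growth rate = 0.999611 − 1 = -0.000389 = -0.0389%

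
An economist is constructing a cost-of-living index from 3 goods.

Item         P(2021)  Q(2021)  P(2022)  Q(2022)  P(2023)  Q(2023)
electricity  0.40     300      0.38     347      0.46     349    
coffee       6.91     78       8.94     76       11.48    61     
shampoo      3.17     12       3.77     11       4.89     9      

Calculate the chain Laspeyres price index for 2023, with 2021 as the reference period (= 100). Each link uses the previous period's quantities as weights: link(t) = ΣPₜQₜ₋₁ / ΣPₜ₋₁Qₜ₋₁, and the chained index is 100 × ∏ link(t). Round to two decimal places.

Link 2021→2022:
ΣP(2022)Q(2021) = 0.38×300 + 8.94×78 + 3.77×12 = 114 + 697.32 + 45.24 = 856.56
ΣP(2021)Q(2021) = 0.40×300 + 6.91×78 + 3.17×12 = 120 + 538.98 + 38.04 = 697.02
link = 856.56/697.02 = 1.228889
Link 2022→2023:
ΣP(2023)Q(2022) = 0.46×347 + 11.48×76 + 4.89×11 = 159.62 + 872.48 + 53.79 = 1085.89
ΣP(2022)Q(2022) = 0.38×347 + 8.94×76 + 3.77×11 = 131.86 + 679.44 + 41.47 = 852.77
link = 1085.89/852.77 = 1.273368
Chained index = 100 × 1.228889 × 1.273368 = 156.4828

156.48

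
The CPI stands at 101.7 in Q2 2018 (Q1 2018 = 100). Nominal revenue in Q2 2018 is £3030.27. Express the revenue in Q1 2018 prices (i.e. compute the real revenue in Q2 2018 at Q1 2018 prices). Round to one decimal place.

2979.6

Real = Nominal ÷ (Index/100) = 3030.27 ÷ (101.7/100)
     = 3030.27 ÷ 1.017 = 2979.6165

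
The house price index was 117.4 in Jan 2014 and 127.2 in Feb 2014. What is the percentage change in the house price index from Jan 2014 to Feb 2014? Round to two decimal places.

Change = (127.2 − 117.4) / 117.4 × 100
       = 9.8 / 117.4 × 100 = 8.3475%

8.35%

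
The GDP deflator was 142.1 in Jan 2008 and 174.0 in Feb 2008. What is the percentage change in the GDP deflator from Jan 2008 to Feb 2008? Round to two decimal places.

Change = (174.0 − 142.1) / 142.1 × 100
       = 31.9 / 142.1 × 100 = 22.4490%

22.45%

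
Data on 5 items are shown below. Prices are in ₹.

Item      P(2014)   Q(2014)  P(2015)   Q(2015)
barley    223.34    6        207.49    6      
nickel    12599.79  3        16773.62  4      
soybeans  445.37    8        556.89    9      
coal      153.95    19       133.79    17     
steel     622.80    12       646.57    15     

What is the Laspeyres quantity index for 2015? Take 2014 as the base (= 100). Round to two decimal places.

Laspeyres quantity index uses base-period prices as weights.
ΣP(2014)·Q(2015) = 223.34×6 + 12599.79×4 + 445.37×9 + 153.95×17 + 622.80×15 = 1340.04 + 50399.16 + 4008.33 + 2617.15 + 9342 = 67706.68
ΣP(2014)·Q(2014) = 223.34×6 + 12599.79×3 + 445.37×8 + 153.95×19 + 622.80×12 = 1340.04 + 37799.37 + 3562.96 + 2925.05 + 7473.6 = 53101.02
Index = 67706.68 / 53101.02 × 100 = 127.5054

127.51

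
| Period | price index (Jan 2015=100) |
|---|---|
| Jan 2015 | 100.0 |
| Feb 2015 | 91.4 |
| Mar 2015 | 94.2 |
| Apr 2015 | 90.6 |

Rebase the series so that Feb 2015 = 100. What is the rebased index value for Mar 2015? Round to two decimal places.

Rebased(Mar 2015) = 94.2 / 91.4 × 100 = 103.0635

103.06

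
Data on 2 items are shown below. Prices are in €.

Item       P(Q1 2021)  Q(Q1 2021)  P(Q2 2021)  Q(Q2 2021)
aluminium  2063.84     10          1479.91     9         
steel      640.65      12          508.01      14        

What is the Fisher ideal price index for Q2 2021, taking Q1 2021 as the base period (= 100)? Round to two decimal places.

73.97

Laspeyres component (base-period weights):
ΣP(Q2 2021)Q(Q1 2021) = 1479.91×10 + 508.01×12 = 14799.1 + 6096.12 = 20895.22
ΣP(Q1 2021)Q(Q1 2021) = 2063.84×10 + 640.65×12 = 20638.4 + 7687.8 = 28326.2
L = 20895.22 / 28326.2 × 100 = 73.7664
Paasche component (current-period weights):
ΣP(Q2 2021)Q(Q2 2021) = 1479.91×9 + 508.01×14 = 13319.19 + 7112.14 = 20431.33
ΣP(Q1 2021)Q(Q2 2021) = 2063.84×9 + 640.65×14 = 18574.56 + 8969.1 = 27543.66
P = 20431.33 / 27543.66 × 100 = 74.1780
Fisher = √(L × P) = √(73.7664 × 74.1780) = 73.9719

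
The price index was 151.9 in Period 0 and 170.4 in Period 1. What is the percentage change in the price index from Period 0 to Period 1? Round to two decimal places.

12.18%

Change = (170.4 − 151.9) / 151.9 × 100
       = 18.5 / 151.9 × 100 = 12.1791%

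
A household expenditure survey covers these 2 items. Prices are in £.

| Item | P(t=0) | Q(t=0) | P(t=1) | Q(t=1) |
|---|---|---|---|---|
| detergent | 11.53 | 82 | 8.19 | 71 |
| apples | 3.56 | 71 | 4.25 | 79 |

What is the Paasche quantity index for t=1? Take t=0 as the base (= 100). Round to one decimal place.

94.2

Paasche quantity index uses current-period prices as weights.
ΣP(t=1)·Q(t=1) = 8.19×71 + 4.25×79 = 581.49 + 335.75 = 917.24
ΣP(t=1)·Q(t=0) = 8.19×82 + 4.25×71 = 671.58 + 301.75 = 973.33
Index = 917.24 / 973.33 × 100 = 94.2373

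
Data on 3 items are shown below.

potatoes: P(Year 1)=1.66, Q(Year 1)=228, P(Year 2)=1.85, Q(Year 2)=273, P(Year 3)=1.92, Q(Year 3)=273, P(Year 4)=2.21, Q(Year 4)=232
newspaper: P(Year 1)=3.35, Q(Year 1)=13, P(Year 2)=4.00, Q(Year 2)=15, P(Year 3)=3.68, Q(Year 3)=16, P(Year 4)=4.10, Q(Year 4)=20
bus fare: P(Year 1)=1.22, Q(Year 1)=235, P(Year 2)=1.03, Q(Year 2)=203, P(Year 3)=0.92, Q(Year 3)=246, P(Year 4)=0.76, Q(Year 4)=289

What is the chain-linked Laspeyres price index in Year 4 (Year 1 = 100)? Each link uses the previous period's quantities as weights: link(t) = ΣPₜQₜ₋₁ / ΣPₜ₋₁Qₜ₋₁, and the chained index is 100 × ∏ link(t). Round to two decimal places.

105.70

Link Year 1→Year 2:
ΣP(Year 2)Q(Year 1) = 1.85×228 + 4.00×13 + 1.03×235 = 421.8 + 52 + 242.05 = 715.85
ΣP(Year 1)Q(Year 1) = 1.66×228 + 3.35×13 + 1.22×235 = 378.48 + 43.55 + 286.7 = 708.73
link = 715.85/708.73 = 1.010046
Link Year 2→Year 3:
ΣP(Year 3)Q(Year 2) = 1.92×273 + 3.68×15 + 0.92×203 = 524.16 + 55.2 + 186.76 = 766.12
ΣP(Year 2)Q(Year 2) = 1.85×273 + 4.00×15 + 1.03×203 = 505.05 + 60 + 209.09 = 774.14
link = 766.12/774.14 = 0.989640
Link Year 3→Year 4:
ΣP(Year 4)Q(Year 3) = 2.21×273 + 4.10×16 + 0.76×246 = 603.33 + 65.6 + 186.96 = 855.89
ΣP(Year 3)Q(Year 3) = 1.92×273 + 3.68×16 + 0.92×246 = 524.16 + 58.88 + 226.32 = 809.36
link = 855.89/809.36 = 1.057490
Chained index = 100 × 1.010046 × 0.989640 × 1.057490 = 105.7048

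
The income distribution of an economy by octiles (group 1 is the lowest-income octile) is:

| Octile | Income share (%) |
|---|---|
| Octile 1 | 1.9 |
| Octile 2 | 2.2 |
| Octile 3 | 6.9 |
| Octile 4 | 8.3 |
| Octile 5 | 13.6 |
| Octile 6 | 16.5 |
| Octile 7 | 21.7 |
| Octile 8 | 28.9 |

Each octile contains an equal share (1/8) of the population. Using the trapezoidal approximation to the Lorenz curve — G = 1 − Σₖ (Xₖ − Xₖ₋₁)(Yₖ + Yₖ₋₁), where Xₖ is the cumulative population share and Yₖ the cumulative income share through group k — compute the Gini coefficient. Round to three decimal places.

Cumulative income shares Yₖ: 0.0190, 0.0410, 0.1100, 0.1930, 0.3290, 0.4940, 0.7110, 1.0000
Σ (Xₖ−Xₖ₋₁)(Yₖ+Yₖ₋₁) = (1/8)(0.0190+0.0000) + (1/8)(0.0410+0.0190) + (1/8)(0.1100+0.0410) + (1/8)(0.1930+0.1100) + (1/8)(0.3290+0.1930) + (1/8)(0.4940+0.3290) + (1/8)(0.7110+0.4940) + (1/8)(1.0000+0.7110)
  = 0.0024 + 0.0075 + 0.0189 + 0.0379 + 0.0653 + 0.1029 + 0.1506 + 0.2139 = 0.5992
G = 1 − 0.5992 = 0.4008

0.401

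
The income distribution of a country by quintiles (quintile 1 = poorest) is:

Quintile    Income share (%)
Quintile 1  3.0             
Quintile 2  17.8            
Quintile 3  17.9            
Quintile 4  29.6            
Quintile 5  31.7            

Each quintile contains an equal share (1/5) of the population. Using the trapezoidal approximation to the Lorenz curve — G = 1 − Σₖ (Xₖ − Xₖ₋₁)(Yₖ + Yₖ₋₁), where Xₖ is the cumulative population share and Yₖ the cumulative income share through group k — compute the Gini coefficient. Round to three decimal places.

0.277

Cumulative income shares Yₖ: 0.0300, 0.2080, 0.3870, 0.6830, 1.0000
Σ (Xₖ−Xₖ₋₁)(Yₖ+Yₖ₋₁) = (1/5)(0.0300+0.0000) + (1/5)(0.2080+0.0300) + (1/5)(0.3870+0.2080) + (1/5)(0.6830+0.3870) + (1/5)(1.0000+0.6830)
  = 0.0060 + 0.0476 + 0.1190 + 0.2140 + 0.3366 = 0.7232
G = 1 − 0.7232 = 0.2768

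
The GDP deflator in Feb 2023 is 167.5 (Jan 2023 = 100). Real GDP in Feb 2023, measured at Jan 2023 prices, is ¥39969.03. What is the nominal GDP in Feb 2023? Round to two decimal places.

66948.13

Nominal = Real × (Index/100) = 39969.03 × (167.5/100)
        = 39969.03 × 1.675 = 66948.1252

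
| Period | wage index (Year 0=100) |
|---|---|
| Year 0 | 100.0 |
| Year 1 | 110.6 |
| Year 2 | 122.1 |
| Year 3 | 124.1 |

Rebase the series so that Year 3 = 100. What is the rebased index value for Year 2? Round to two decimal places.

98.39

Rebased(Year 2) = 122.1 / 124.1 × 100 = 98.3884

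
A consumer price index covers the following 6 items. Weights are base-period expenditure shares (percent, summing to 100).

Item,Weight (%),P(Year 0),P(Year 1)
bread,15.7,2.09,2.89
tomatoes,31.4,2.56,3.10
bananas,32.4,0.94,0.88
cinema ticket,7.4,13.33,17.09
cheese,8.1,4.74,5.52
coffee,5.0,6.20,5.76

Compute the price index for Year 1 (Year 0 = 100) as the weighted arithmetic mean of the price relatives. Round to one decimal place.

113.6

bread: 15.7 × (2.89/2.09) = 15.7 × 1.382775 = 21.7096
tomatoes: 31.4 × (3.10/2.56) = 31.4 × 1.210938 = 38.0234
bananas: 32.4 × (0.88/0.94) = 32.4 × 0.936170 = 30.3319
cinema ticket: 7.4 × (17.09/13.33) = 7.4 × 1.282071 = 9.4873
cheese: 8.1 × (5.52/4.74) = 8.1 × 1.164557 = 9.4329
coffee: 5.0 × (5.76/6.20) = 5.0 × 0.929032 = 4.6452
Index = Σ wᵢ·(p₁ᵢ/p₀ᵢ) = 21.7096 + 38.0234 + 30.3319 + 9.4873 + 9.4329 + 4.6452 = 113.6303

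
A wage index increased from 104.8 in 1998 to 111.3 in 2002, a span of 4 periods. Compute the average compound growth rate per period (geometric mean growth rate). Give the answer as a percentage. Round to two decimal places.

1.52%

Growth factor = (111.3/104.8)^(1/4) = (1.062023)^(1/4) = 1.015158
Growth rate = 1.015158 − 1 = 0.015158 = 1.5158%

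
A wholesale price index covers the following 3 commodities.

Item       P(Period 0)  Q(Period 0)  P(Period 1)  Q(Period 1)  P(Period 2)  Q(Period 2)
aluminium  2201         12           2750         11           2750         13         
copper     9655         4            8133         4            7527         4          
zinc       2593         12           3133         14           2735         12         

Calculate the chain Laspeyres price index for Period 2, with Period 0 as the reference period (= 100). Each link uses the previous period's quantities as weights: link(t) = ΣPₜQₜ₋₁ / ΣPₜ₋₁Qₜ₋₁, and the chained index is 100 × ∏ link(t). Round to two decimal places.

99.22

Link Period 0→Period 1:
ΣP(Period 1)Q(Period 0) = 2750×12 + 8133×4 + 3133×12 = 33000 + 32532 + 37596 = 103128
ΣP(Period 0)Q(Period 0) = 2201×12 + 9655×4 + 2593×12 = 26412 + 38620 + 31116 = 96148
link = 103128/96148 = 1.072596
Link Period 1→Period 2:
ΣP(Period 2)Q(Period 1) = 2750×11 + 7527×4 + 2735×14 = 30250 + 30108 + 38290 = 98648
ΣP(Period 1)Q(Period 1) = 2750×11 + 8133×4 + 3133×14 = 30250 + 32532 + 43862 = 106644
link = 98648/106644 = 0.925022
Chained index = 100 × 1.072596 × 0.925022 = 99.2175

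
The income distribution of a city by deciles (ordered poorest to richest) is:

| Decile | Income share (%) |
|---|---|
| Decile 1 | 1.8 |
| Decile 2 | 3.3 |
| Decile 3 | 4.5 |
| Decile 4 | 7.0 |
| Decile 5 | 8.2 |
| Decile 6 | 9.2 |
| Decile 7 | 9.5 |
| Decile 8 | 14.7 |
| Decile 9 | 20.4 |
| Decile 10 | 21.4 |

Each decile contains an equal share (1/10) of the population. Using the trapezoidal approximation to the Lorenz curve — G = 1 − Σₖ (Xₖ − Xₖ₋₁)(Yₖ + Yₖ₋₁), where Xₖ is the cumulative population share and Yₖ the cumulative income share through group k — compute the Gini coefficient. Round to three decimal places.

0.356

Cumulative income shares Yₖ: 0.0180, 0.0510, 0.0960, 0.1660, 0.2480, 0.3400, 0.4350, 0.5820, 0.7860, 1.0000
Σ (Xₖ−Xₖ₋₁)(Yₖ+Yₖ₋₁) = (1/10)(0.0180+0.0000) + (1/10)(0.0510+0.0180) + (1/10)(0.0960+0.0510) + (1/10)(0.1660+0.0960) + (1/10)(0.2480+0.1660) + (1/10)(0.3400+0.2480) + (1/10)(0.4350+0.3400) + (1/10)(0.5820+0.4350) + (1/10)(0.7860+0.5820) + (1/10)(1.0000+0.7860)
  = 0.0018 + 0.0069 + 0.0147 + 0.0262 + 0.0414 + 0.0588 + 0.0775 + 0.1017 + 0.1368 + 0.1786 = 0.6444
G = 1 − 0.6444 = 0.3556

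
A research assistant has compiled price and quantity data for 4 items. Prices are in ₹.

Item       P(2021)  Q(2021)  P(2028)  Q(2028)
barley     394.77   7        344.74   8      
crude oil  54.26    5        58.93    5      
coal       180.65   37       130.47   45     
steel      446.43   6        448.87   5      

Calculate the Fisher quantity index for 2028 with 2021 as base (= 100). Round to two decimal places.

110.21

Laspeyres component (base-period weights):
ΣP(2021)Q(2028) = 394.77×8 + 54.26×5 + 180.65×45 + 446.43×5 = 3158.16 + 271.3 + 8129.25 + 2232.15 = 13790.86
ΣP(2021)Q(2021) = 394.77×7 + 54.26×5 + 180.65×37 + 446.43×6 = 2763.39 + 271.3 + 6684.05 + 2678.58 = 12397.32
L = 13790.86 / 12397.32 × 100 = 111.2407
Paasche component (current-period weights):
ΣP(2028)Q(2028) = 344.74×8 + 58.93×5 + 130.47×45 + 448.87×5 = 2757.92 + 294.65 + 5871.15 + 2244.35 = 11168.07
ΣP(2028)Q(2021) = 344.74×7 + 58.93×5 + 130.47×37 + 448.87×6 = 2413.18 + 294.65 + 4827.39 + 2693.22 = 10228.44
P = 11168.07 / 10228.44 × 100 = 109.1864
Fisher = √(L × P) = √(111.2407 × 109.1864) = 110.2088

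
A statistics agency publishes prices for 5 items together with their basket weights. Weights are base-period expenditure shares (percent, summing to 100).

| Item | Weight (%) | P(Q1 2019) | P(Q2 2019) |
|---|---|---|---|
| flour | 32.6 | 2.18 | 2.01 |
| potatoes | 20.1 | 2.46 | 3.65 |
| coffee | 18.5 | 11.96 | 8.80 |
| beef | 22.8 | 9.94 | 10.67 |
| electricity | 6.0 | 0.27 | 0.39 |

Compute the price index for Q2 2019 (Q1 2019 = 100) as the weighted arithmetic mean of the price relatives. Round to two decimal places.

106.63

flour: 32.6 × (2.01/2.18) = 32.6 × 0.922018 = 30.0578
potatoes: 20.1 × (3.65/2.46) = 20.1 × 1.483740 = 29.8232
coffee: 18.5 × (8.80/11.96) = 18.5 × 0.735786 = 13.6120
beef: 22.8 × (10.67/9.94) = 22.8 × 1.073441 = 24.4744
electricity: 6.0 × (0.39/0.27) = 6.0 × 1.444444 = 8.6667
Index = Σ wᵢ·(p₁ᵢ/p₀ᵢ) = 30.0578 + 29.8232 + 13.6120 + 24.4744 + 8.6667 = 106.6341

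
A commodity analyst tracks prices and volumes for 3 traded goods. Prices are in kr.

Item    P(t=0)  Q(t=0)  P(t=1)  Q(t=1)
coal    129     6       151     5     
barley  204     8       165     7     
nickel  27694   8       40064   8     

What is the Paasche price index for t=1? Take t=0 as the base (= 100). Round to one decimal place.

Paasche price index uses current-period quantities as weights.
ΣP(t=1)·Q(t=1) = 151×5 + 165×7 + 40064×8 = 755 + 1155 + 320512 = 322422
ΣP(t=0)·Q(t=1) = 129×5 + 204×7 + 27694×8 = 645 + 1428 + 221552 = 223625
Index = 322422 / 223625 × 100 = 144.1798

144.2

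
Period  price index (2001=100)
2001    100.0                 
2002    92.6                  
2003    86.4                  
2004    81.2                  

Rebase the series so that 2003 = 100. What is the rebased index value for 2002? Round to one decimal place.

107.2

Rebased(2002) = 92.6 / 86.4 × 100 = 107.1759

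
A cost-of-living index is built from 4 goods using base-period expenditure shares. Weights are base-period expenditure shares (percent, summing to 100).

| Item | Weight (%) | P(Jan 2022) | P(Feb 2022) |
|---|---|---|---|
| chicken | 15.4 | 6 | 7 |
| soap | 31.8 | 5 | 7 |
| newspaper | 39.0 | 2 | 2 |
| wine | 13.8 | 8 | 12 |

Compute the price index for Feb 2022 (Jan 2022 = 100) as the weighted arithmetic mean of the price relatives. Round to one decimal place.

chicken: 15.4 × (7/6) = 15.4 × 1.166667 = 17.9667
soap: 31.8 × (7/5) = 31.8 × 1.400000 = 44.5200
newspaper: 39.0 × (2/2) = 39.0 × 1.000000 = 39.0000
wine: 13.8 × (12/8) = 13.8 × 1.500000 = 20.7000
Index = Σ wᵢ·(p₁ᵢ/p₀ᵢ) = 17.9667 + 44.5200 + 39.0000 + 20.7000 = 122.1867

122.2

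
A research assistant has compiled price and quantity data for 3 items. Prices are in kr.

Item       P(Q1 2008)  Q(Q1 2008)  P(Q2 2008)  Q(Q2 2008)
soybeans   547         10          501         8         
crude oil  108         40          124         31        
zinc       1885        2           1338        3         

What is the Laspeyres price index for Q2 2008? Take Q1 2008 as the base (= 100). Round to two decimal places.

Laspeyres price index uses base-period quantities as weights.
ΣP(Q2 2008)·Q(Q1 2008) = 501×10 + 124×40 + 1338×2 = 5010 + 4960 + 2676 = 12646
ΣP(Q1 2008)·Q(Q1 2008) = 547×10 + 108×40 + 1885×2 = 5470 + 4320 + 3770 = 13560
Index = 12646 / 13560 × 100 = 93.2596

93.26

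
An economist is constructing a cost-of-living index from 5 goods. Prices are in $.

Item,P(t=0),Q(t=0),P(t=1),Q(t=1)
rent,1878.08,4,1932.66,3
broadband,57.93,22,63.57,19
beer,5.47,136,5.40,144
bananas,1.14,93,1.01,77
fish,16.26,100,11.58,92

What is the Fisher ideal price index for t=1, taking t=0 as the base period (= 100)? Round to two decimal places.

98.36

Laspeyres component (base-period weights):
ΣP(t=1)Q(t=0) = 1932.66×4 + 63.57×22 + 5.40×136 + 1.01×93 + 11.58×100 = 7730.64 + 1398.54 + 734.4 + 93.93 + 1158 = 11115.51
ΣP(t=0)Q(t=0) = 1878.08×4 + 57.93×22 + 5.47×136 + 1.14×93 + 16.26×100 = 7512.32 + 1274.46 + 743.92 + 106.02 + 1626 = 11262.72
L = 11115.51 / 11262.72 × 100 = 98.6929
Paasche component (current-period weights):
ΣP(t=1)Q(t=1) = 1932.66×3 + 63.57×19 + 5.40×144 + 1.01×77 + 11.58×92 = 5797.98 + 1207.83 + 777.6 + 77.77 + 1065.36 = 8926.54
ΣP(t=0)Q(t=1) = 1878.08×3 + 57.93×19 + 5.47×144 + 1.14×77 + 16.26×92 = 5634.24 + 1100.67 + 787.68 + 87.78 + 1495.92 = 9106.29
P = 8926.54 / 9106.29 × 100 = 98.0261
Fisher = √(L × P) = √(98.6929 × 98.0261) = 98.3590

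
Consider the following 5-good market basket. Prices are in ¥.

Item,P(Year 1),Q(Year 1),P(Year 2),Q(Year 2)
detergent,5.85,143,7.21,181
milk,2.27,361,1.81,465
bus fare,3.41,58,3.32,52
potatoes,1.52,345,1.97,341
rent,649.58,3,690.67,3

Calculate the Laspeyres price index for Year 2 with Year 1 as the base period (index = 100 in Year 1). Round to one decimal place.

Laspeyres price index uses base-period quantities as weights.
ΣP(Year 2)·Q(Year 1) = 7.21×143 + 1.81×361 + 3.32×58 + 1.97×345 + 690.67×3 = 1031.03 + 653.41 + 192.56 + 679.65 + 2072.01 = 4628.66
ΣP(Year 1)·Q(Year 1) = 5.85×143 + 2.27×361 + 3.41×58 + 1.52×345 + 649.58×3 = 836.55 + 819.47 + 197.78 + 524.4 + 1948.74 = 4326.94
Index = 4628.66 / 4326.94 × 100 = 106.9731

107.0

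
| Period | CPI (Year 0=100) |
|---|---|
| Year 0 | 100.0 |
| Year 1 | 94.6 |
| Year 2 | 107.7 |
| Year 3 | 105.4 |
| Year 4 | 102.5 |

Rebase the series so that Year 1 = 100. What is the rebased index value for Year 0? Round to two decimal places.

105.71

Rebased(Year 0) = 100.0 / 94.6 × 100 = 105.7082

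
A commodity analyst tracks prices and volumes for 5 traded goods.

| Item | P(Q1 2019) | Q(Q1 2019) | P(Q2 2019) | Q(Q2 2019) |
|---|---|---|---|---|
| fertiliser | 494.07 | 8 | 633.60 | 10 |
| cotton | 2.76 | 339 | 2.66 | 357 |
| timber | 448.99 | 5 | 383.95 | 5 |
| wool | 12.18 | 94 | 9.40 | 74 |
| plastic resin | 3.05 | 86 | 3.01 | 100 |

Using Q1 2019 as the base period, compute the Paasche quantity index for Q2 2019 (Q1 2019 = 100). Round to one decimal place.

112.9

Paasche quantity index uses current-period prices as weights.
ΣP(Q2 2019)·Q(Q2 2019) = 633.60×10 + 2.66×357 + 383.95×5 + 9.40×74 + 3.01×100 = 6336 + 949.62 + 1919.75 + 695.6 + 301 = 10201.97
ΣP(Q2 2019)·Q(Q1 2019) = 633.60×8 + 2.66×339 + 383.95×5 + 9.40×94 + 3.01×86 = 5068.8 + 901.74 + 1919.75 + 883.6 + 258.86 = 9032.75
Index = 10201.97 / 9032.75 × 100 = 112.9442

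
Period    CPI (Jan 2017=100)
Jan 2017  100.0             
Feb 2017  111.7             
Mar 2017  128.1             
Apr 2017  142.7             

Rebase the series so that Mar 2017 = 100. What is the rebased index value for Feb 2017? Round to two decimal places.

87.20

Rebased(Feb 2017) = 111.7 / 128.1 × 100 = 87.1975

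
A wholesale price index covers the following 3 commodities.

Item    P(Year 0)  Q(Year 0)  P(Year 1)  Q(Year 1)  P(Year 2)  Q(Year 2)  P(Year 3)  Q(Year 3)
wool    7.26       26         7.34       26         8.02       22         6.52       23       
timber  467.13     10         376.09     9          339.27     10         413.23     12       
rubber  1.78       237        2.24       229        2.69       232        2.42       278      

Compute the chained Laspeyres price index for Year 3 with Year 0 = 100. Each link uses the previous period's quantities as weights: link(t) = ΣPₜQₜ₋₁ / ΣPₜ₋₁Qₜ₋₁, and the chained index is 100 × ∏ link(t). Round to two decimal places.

Link Year 0→Year 1:
ΣP(Year 1)Q(Year 0) = 7.34×26 + 376.09×10 + 2.24×237 = 190.84 + 3760.9 + 530.88 = 4482.62
ΣP(Year 0)Q(Year 0) = 7.26×26 + 467.13×10 + 1.78×237 = 188.76 + 4671.3 + 421.86 = 5281.92
link = 4482.62/5281.92 = 0.848672
Link Year 1→Year 2:
ΣP(Year 2)Q(Year 1) = 8.02×26 + 339.27×9 + 2.69×229 = 208.52 + 3053.43 + 616.01 = 3877.96
ΣP(Year 1)Q(Year 1) = 7.34×26 + 376.09×9 + 2.24×229 = 190.84 + 3384.81 + 512.96 = 4088.61
link = 3877.96/4088.61 = 0.948479
Link Year 2→Year 3:
ΣP(Year 3)Q(Year 2) = 6.52×22 + 413.23×10 + 2.42×232 = 143.44 + 4132.3 + 561.44 = 4837.18
ΣP(Year 2)Q(Year 2) = 8.02×22 + 339.27×10 + 2.69×232 = 176.44 + 3392.7 + 624.08 = 4193.22
link = 4837.18/4193.22 = 1.153572
Chained index = 100 × 0.848672 × 0.948479 × 1.153572 = 92.8565

92.86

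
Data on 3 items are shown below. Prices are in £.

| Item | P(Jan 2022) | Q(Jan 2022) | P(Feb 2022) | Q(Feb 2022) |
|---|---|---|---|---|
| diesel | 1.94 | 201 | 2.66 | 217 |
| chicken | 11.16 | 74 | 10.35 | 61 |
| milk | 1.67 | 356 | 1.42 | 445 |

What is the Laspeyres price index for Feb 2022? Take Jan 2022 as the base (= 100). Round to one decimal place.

Laspeyres price index uses base-period quantities as weights.
ΣP(Feb 2022)·Q(Jan 2022) = 2.66×201 + 10.35×74 + 1.42×356 = 534.66 + 765.9 + 505.52 = 1806.08
ΣP(Jan 2022)·Q(Jan 2022) = 1.94×201 + 11.16×74 + 1.67×356 = 389.94 + 825.84 + 594.52 = 1810.3
Index = 1806.08 / 1810.3 × 100 = 99.7669

99.8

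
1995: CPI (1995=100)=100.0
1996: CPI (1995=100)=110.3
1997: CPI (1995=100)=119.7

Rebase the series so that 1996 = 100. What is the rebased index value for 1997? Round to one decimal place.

Rebased(1997) = 119.7 / 110.3 × 100 = 108.5222

108.5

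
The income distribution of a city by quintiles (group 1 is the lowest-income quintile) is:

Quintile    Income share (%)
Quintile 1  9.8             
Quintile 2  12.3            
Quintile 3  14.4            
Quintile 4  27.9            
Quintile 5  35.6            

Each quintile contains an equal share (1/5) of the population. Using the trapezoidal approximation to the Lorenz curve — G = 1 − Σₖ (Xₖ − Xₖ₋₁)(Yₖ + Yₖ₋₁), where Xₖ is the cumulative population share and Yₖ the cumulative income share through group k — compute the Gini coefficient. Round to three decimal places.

0.269

Cumulative income shares Yₖ: 0.0980, 0.2210, 0.3650, 0.6440, 1.0000
Σ (Xₖ−Xₖ₋₁)(Yₖ+Yₖ₋₁) = (1/5)(0.0980+0.0000) + (1/5)(0.2210+0.0980) + (1/5)(0.3650+0.2210) + (1/5)(0.6440+0.3650) + (1/5)(1.0000+0.6440)
  = 0.0196 + 0.0638 + 0.1172 + 0.2018 + 0.3288 = 0.7312
G = 1 − 0.7312 = 0.2688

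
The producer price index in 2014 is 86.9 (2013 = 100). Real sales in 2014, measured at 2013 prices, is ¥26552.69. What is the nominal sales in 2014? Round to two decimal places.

Nominal = Real × (Index/100) = 26552.69 × (86.9/100)
        = 26552.69 × 0.869 = 23074.2876

23074.29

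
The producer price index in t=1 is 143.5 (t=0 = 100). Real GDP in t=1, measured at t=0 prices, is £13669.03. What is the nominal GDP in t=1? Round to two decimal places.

19615.06

Nominal = Real × (Index/100) = 13669.03 × (143.5/100)
        = 13669.03 × 1.435 = 19615.0581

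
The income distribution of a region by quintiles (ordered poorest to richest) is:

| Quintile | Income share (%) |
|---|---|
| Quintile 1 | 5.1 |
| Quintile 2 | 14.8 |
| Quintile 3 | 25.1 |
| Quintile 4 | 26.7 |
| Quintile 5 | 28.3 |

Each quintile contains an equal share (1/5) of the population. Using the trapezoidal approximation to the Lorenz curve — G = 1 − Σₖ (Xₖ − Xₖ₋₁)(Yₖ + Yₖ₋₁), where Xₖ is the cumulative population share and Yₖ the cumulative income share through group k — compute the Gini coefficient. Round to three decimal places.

Cumulative income shares Yₖ: 0.0510, 0.1990, 0.4500, 0.7170, 1.0000
Σ (Xₖ−Xₖ₋₁)(Yₖ+Yₖ₋₁) = (1/5)(0.0510+0.0000) + (1/5)(0.1990+0.0510) + (1/5)(0.4500+0.1990) + (1/5)(0.7170+0.4500) + (1/5)(1.0000+0.7170)
  = 0.0102 + 0.0500 + 0.1298 + 0.2334 + 0.3434 = 0.7668
G = 1 − 0.7668 = 0.2332

0.233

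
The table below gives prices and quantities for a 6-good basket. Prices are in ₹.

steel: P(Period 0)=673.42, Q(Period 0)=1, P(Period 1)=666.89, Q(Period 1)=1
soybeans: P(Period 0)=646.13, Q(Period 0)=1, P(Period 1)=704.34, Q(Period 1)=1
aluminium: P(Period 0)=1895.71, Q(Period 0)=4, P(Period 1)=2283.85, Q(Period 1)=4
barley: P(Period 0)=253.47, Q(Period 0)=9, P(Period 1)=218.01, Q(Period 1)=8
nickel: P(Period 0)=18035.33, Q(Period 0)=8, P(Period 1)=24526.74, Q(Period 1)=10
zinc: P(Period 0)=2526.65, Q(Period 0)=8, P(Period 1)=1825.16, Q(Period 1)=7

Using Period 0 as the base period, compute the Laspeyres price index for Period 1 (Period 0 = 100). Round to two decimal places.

127.10

Laspeyres price index uses base-period quantities as weights.
ΣP(Period 1)·Q(Period 0) = 666.89×1 + 704.34×1 + 2283.85×4 + 218.01×9 + 24526.74×8 + 1825.16×8 = 666.89 + 704.34 + 9135.4 + 1962.09 + 196213.92 + 14601.28 = 223283.92
ΣP(Period 0)·Q(Period 0) = 673.42×1 + 646.13×1 + 1895.71×4 + 253.47×9 + 18035.33×8 + 2526.65×8 = 673.42 + 646.13 + 7582.84 + 2281.23 + 144282.64 + 20213.2 = 175679.46
Index = 223283.92 / 175679.46 × 100 = 127.0973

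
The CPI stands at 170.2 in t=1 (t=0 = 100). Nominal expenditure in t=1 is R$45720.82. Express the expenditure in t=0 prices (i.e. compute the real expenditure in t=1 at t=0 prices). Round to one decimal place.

26863.0

Real = Nominal ÷ (Index/100) = 45720.82 ÷ (170.2/100)
     = 45720.82 ÷ 1.702 = 26862.9965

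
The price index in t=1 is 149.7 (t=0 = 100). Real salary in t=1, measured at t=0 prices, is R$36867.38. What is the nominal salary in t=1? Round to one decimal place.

55190.5

Nominal = Real × (Index/100) = 36867.38 × (149.7/100)
        = 36867.38 × 1.497 = 55190.4679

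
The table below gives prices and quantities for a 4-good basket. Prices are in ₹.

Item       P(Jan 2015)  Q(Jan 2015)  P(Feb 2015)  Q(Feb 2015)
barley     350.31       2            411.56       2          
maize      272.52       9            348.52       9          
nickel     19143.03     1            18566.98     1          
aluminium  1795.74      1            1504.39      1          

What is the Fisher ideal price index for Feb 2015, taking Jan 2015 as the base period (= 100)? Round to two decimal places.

99.75

Laspeyres component (base-period weights):
ΣP(Feb 2015)Q(Jan 2015) = 411.56×2 + 348.52×9 + 18566.98×1 + 1504.39×1 = 823.12 + 3136.68 + 18566.98 + 1504.39 = 24031.17
ΣP(Jan 2015)Q(Jan 2015) = 350.31×2 + 272.52×9 + 19143.03×1 + 1795.74×1 = 700.62 + 2452.68 + 19143.03 + 1795.74 = 24092.07
L = 24031.17 / 24092.07 × 100 = 99.7472
Paasche component (current-period weights):
ΣP(Feb 2015)Q(Feb 2015) = 411.56×2 + 348.52×9 + 18566.98×1 + 1504.39×1 = 823.12 + 3136.68 + 18566.98 + 1504.39 = 24031.17
ΣP(Jan 2015)Q(Feb 2015) = 350.31×2 + 272.52×9 + 19143.03×1 + 1795.74×1 = 700.62 + 2452.68 + 19143.03 + 1795.74 = 24092.07
P = 24031.17 / 24092.07 × 100 = 99.7472
Fisher = √(L × P) = √(99.7472 × 99.7472) = 99.7472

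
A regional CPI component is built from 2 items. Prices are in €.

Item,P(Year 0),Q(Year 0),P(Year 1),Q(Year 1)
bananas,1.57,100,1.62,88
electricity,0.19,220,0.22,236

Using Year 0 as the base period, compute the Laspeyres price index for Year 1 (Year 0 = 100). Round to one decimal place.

Laspeyres price index uses base-period quantities as weights.
ΣP(Year 1)·Q(Year 0) = 1.62×100 + 0.22×220 = 162 + 48.4 = 210.4
ΣP(Year 0)·Q(Year 0) = 1.57×100 + 0.19×220 = 157 + 41.8 = 198.8
Index = 210.4 / 198.8 × 100 = 105.8350

105.8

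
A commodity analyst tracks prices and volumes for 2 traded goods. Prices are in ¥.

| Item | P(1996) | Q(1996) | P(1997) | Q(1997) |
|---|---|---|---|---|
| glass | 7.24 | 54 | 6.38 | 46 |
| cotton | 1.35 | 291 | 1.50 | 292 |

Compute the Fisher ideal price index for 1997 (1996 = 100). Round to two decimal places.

Laspeyres component (base-period weights):
ΣP(1997)Q(1996) = 6.38×54 + 1.50×291 = 344.52 + 436.5 = 781.02
ΣP(1996)Q(1996) = 7.24×54 + 1.35×291 = 390.96 + 392.85 = 783.81
L = 781.02 / 783.81 × 100 = 99.6440
Paasche component (current-period weights):
ΣP(1997)Q(1997) = 6.38×46 + 1.50×292 = 293.48 + 438 = 731.48
ΣP(1996)Q(1997) = 7.24×46 + 1.35×292 = 333.04 + 394.2 = 727.24
P = 731.48 / 727.24 × 100 = 100.5830
Fisher = √(L × P) = √(99.6440 × 100.5830) = 100.1124

100.11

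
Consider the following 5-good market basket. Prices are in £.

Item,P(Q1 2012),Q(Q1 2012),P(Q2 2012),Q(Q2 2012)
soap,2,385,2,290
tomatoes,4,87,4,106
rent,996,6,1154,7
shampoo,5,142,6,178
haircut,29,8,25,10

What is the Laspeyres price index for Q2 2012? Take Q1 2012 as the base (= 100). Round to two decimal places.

113.17

Laspeyres price index uses base-period quantities as weights.
ΣP(Q2 2012)·Q(Q1 2012) = 2×385 + 4×87 + 1154×6 + 6×142 + 25×8 = 770 + 348 + 6924 + 852 + 200 = 9094
ΣP(Q1 2012)·Q(Q1 2012) = 2×385 + 4×87 + 996×6 + 5×142 + 29×8 = 770 + 348 + 5976 + 710 + 232 = 8036
Index = 9094 / 8036 × 100 = 113.1658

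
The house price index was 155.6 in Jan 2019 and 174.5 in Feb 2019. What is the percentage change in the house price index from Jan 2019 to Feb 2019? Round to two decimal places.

12.15%

Change = (174.5 − 155.6) / 155.6 × 100
       = 18.9 / 155.6 × 100 = 12.1465%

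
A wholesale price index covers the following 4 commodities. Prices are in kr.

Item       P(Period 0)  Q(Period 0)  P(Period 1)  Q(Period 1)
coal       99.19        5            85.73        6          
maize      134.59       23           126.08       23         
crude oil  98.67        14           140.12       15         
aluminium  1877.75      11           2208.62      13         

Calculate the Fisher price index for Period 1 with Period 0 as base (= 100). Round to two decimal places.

Laspeyres component (base-period weights):
ΣP(Period 1)Q(Period 0) = 85.73×5 + 126.08×23 + 140.12×14 + 2208.62×11 = 428.65 + 2899.84 + 1961.68 + 24294.82 = 29584.99
ΣP(Period 0)Q(Period 0) = 99.19×5 + 134.59×23 + 98.67×14 + 1877.75×11 = 495.95 + 3095.57 + 1381.38 + 20655.25 = 25628.15
L = 29584.99 / 25628.15 × 100 = 115.4394
Paasche component (current-period weights):
ΣP(Period 1)Q(Period 1) = 85.73×6 + 126.08×23 + 140.12×15 + 2208.62×13 = 514.38 + 2899.84 + 2101.8 + 28712.06 = 34228.08
ΣP(Period 0)Q(Period 1) = 99.19×6 + 134.59×23 + 98.67×15 + 1877.75×13 = 595.14 + 3095.57 + 1480.05 + 24410.75 = 29581.51
P = 34228.08 / 29581.51 × 100 = 115.7077
Fisher = √(L × P) = √(115.4394 × 115.7077) = 115.5735

115.57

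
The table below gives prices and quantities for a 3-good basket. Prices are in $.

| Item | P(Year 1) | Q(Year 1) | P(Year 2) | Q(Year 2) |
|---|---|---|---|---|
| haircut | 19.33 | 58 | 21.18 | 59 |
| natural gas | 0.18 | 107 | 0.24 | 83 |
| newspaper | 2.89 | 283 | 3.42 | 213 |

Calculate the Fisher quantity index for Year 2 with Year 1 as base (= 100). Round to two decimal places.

90.18

Laspeyres component (base-period weights):
ΣP(Year 1)Q(Year 2) = 19.33×59 + 0.18×83 + 2.89×213 = 1140.47 + 14.94 + 615.57 = 1770.98
ΣP(Year 1)Q(Year 1) = 19.33×58 + 0.18×107 + 2.89×283 = 1121.14 + 19.26 + 817.87 = 1958.27
L = 1770.98 / 1958.27 × 100 = 90.4359
Paasche component (current-period weights):
ΣP(Year 2)Q(Year 2) = 21.18×59 + 0.24×83 + 3.42×213 = 1249.62 + 19.92 + 728.46 = 1998
ΣP(Year 2)Q(Year 1) = 21.18×58 + 0.24×107 + 3.42×283 = 1228.44 + 25.68 + 967.86 = 2221.98
P = 1998 / 2221.98 × 100 = 89.9198
Fisher = √(L × P) = √(90.4359 × 89.9198) = 90.1775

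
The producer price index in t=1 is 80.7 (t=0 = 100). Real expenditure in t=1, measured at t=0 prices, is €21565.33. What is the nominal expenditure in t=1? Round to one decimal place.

Nominal = Real × (Index/100) = 21565.33 × (80.7/100)
        = 21565.33 × 0.807 = 17403.2213

17403.2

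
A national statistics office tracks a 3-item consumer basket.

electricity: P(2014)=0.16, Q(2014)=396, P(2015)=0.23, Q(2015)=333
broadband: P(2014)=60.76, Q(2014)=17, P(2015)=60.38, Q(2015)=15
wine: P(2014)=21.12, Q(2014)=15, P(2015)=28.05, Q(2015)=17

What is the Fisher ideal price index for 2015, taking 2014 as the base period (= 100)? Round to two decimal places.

Laspeyres component (base-period weights):
ΣP(2015)Q(2014) = 0.23×396 + 60.38×17 + 28.05×15 = 91.08 + 1026.46 + 420.75 = 1538.29
ΣP(2014)Q(2014) = 0.16×396 + 60.76×17 + 21.12×15 = 63.36 + 1032.92 + 316.8 = 1413.08
L = 1538.29 / 1413.08 × 100 = 108.8608
Paasche component (current-period weights):
ΣP(2015)Q(2015) = 0.23×333 + 60.38×15 + 28.05×17 = 76.59 + 905.7 + 476.85 = 1459.14
ΣP(2014)Q(2015) = 0.16×333 + 60.76×15 + 21.12×17 = 53.28 + 911.4 + 359.04 = 1323.72
P = 1459.14 / 1323.72 × 100 = 110.2303
Fisher = √(L × P) = √(108.8608 × 110.2303) = 109.5434

109.54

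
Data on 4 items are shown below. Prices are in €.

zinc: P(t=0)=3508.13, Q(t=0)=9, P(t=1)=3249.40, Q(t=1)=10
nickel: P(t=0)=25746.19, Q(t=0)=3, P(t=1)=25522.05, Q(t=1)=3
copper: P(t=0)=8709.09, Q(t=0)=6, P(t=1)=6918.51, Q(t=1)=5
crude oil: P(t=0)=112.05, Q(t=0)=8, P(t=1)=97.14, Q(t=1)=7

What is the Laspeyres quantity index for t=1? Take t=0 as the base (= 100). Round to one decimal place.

Laspeyres quantity index uses base-period prices as weights.
ΣP(t=0)·Q(t=1) = 3508.13×10 + 25746.19×3 + 8709.09×5 + 112.05×7 = 35081.3 + 77238.57 + 43545.45 + 784.35 = 156649.67
ΣP(t=0)·Q(t=0) = 3508.13×9 + 25746.19×3 + 8709.09×6 + 112.05×8 = 31573.17 + 77238.57 + 52254.54 + 896.4 = 161962.68
Index = 156649.67 / 161962.68 × 100 = 96.7196

96.7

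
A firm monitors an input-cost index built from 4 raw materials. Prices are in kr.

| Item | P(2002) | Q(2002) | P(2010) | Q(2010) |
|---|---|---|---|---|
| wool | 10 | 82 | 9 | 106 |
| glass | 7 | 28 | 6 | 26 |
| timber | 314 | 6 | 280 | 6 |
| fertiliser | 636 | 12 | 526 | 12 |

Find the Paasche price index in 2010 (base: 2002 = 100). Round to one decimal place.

Paasche price index uses current-period quantities as weights.
ΣP(2010)·Q(2010) = 9×106 + 6×26 + 280×6 + 526×12 = 954 + 156 + 1680 + 6312 = 9102
ΣP(2002)·Q(2010) = 10×106 + 7×26 + 314×6 + 636×12 = 1060 + 182 + 1884 + 7632 = 10758
Index = 9102 / 10758 × 100 = 84.6068

84.6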